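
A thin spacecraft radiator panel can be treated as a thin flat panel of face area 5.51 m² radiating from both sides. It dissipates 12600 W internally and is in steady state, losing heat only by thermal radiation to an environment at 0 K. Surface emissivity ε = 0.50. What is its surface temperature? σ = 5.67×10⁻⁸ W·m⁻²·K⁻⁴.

Steady state: internal power = radiated power, P = εσA T⁴.
Radiating area A = 2·5.51 = 11.02 m².
T⁴ = P/(εσA) = 12600/(0.50·5.67×10⁻⁸·11.02) = 4.033×10¹⁰ K⁴.
T = (4.033×10¹⁰)^(1/4).

T ≈ 448 K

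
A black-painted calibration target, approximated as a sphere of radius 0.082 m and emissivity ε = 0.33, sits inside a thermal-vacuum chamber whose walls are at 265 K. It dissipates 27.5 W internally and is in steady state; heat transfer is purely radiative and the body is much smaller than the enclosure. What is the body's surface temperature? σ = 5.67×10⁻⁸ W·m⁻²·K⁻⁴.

For a small grey body in a large enclosure, net radiated power = εσA(T⁴ − T_w⁴).
Steady state: P = εσA(T⁴ − T_w⁴) with A = 4πr² = 0.08450 m².
T⁴ = P/(εσA) + T_w⁴ = 27.5/(0.33·5.67×10⁻⁸·0.08450) + (265)⁴
    = 1.739×10¹⁰ + 4.932×10⁹ = 2.233×10¹⁰ K⁴.

T ≈ 387 K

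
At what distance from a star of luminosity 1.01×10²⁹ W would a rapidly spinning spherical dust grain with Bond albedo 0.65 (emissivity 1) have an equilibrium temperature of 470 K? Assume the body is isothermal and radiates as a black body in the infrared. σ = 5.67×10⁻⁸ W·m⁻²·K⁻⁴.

d ≈ 5.04×10¹¹ m

For an isothermal black-emitting sphere, (1−a)S·πr² = σ·4πr²·T⁴ ⇒ S = 4σT⁴/(1−a).
S = 4·5.67×10⁻⁸·(470)⁴/0.350 = 31620 W/m².
Flux falls as S = L/(4πd²), so d = √(L/(4πS)) = √(1.01×10²⁹/(4π·31620)).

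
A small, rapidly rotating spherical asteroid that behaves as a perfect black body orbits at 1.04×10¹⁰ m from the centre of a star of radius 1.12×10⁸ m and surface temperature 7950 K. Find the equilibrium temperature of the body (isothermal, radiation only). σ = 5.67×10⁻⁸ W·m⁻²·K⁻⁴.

The star's surface emits σT_*⁴; at distance d the flux is S = σT_*⁴(R_*/d)².
S = 5.67×10⁻⁸·(7950)⁴·(1.12×10⁸/1.04×10¹⁰)² = 26270 W/m².
For an isothermal sphere T⁴ = (1−a)S/(4σ) = 1.158×10¹¹ K⁴.

T ≈ 583 K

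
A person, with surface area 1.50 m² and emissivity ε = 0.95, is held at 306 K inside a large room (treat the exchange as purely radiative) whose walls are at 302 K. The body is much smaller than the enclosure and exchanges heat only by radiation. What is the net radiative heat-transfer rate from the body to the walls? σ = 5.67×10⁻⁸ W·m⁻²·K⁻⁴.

P_net ≈ 36.3 W

For a small grey body in a large enclosure: P_net = εσA(T_body⁴ − T_wall⁴).
A = 1.50 m²; T_body⁴ − T_wall⁴ = 8.768×10⁹ − 8.318×10⁹ = 4.495×10⁸ K⁴.
|P_net| = 0.95·5.67×10⁻⁸·1.500·4.495×10⁸.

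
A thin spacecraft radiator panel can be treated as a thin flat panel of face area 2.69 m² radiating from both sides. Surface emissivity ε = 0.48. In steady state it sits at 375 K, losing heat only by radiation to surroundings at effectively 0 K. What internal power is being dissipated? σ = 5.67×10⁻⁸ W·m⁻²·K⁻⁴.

Steady state: P = εσA T⁴.
A = 2·2.69 = 5.380 m²; T⁴ = (375)⁴ = 1.978×10¹⁰ K⁴.
P = 0.48 × 5.67×10⁻⁸ × 5.380 × 1.978×10¹⁰.

P ≈ 2900 W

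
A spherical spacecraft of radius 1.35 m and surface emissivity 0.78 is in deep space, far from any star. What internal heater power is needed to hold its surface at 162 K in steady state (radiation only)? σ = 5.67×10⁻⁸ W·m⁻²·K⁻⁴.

P ≈ 698 W

P = εσ·4πr²·T⁴.
4πr² = 22.90 m²; T⁴ = 6.887×10⁸ K⁴.
P = 0.78·5.67×10⁻⁸·22.90·6.887×10⁸.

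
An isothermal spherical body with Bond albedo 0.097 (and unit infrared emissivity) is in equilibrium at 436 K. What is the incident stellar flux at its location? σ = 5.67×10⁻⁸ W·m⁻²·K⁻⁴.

S ≈ 9080 W/m²

(1−a)S·πr² = σ·4πr²·T⁴ ⇒ S = 4σT⁴/(1−a).
S = 4·5.67×10⁻⁸·3.614×10¹⁰/0.903.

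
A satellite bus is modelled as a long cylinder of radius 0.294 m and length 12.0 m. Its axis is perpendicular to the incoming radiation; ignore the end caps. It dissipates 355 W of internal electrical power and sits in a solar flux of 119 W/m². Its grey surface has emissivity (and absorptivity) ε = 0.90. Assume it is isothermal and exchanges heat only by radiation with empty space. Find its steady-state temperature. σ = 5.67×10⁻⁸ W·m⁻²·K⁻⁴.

T ≈ 177 K

At steady state, absorbed solar power + internal power = radiated power.
Absorbed: α·S·A_cross = 0.90·119·7.056 = 755.7 W (cross-section 2rL).
Total input = 755.7 + 355 = 1111 W.
Radiated: εσ·A_surf·T⁴ with A_surf = 2πrL = 22.17 m².
T⁴ = 1111/(0.90·5.67×10⁻⁸·22.17) = 9.819×10⁸ K⁴.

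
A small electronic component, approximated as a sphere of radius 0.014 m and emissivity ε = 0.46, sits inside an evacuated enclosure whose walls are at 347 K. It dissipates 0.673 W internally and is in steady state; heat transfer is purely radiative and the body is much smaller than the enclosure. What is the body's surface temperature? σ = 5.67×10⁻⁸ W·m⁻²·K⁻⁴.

T ≈ 398 K

For a small grey body in a large enclosure, net radiated power = εσA(T⁴ − T_w⁴).
Steady state: P = εσA(T⁴ − T_w⁴) with A = 4πr² = 0.002463 m².
T⁴ = P/(εσA) + T_w⁴ = 0.673/(0.46·5.67×10⁻⁸·0.002463) + (347)⁴
    = 1.048×10¹⁰ + 1.450×10¹⁰ = 2.497×10¹⁰ K⁴.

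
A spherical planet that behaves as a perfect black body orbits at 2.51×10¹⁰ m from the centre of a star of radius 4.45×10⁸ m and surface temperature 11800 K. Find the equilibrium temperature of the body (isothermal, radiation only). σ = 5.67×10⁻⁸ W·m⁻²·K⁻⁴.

The star's surface emits σT_*⁴; at distance d the flux is S = σT_*⁴(R_*/d)².
S = 5.67×10⁻⁸·(11800)⁴·(4.45×10⁸/2.51×10¹⁰)² = 3.455×10⁵ W/m².
For an isothermal sphere T⁴ = (1−a)S/(4σ) = 1.523×10¹² K⁴.

T ≈ 1110 K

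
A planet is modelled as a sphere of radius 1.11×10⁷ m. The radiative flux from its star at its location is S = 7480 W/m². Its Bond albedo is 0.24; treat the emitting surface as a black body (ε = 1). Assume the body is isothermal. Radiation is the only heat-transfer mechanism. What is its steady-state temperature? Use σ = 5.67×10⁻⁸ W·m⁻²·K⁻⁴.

T ≈ 398 K

At equilibrium, absorbed power = emitted power.
Absorbing cross-section = πr² = 3.871×10¹⁴ m²; emitting surface = 4πr² = 1.548×10¹⁵ m² (ratio 4).
(1−a)S·A_cross = εσ·A_surf·T⁴  ⇒  T⁴ = (1−a)S/(4σ).
T⁴ = 0.760·7480/(4·5.67×10⁻⁸) = 2.507×10¹⁰ K⁴.
T = (2.507×10¹⁰)^(1/4).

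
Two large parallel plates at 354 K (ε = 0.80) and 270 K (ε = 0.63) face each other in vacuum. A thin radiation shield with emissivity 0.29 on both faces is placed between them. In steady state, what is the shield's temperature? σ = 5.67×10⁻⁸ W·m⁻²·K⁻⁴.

In steady state the net flux on the hot side equals that on the cold side.
σ(T₁⁴−T_s⁴)/D₁ = σ(T_s⁴−T₂⁴)/D₂, with D₁ = 1/ε₁+1/ε_s−1 = 3.698, D₂ = 1/ε_s+1/ε₂−1 = 4.036.
Solve for T_s⁴: T_s⁴ = (D₂·T₁⁴ + D₁·T₂⁴)/(D₁+D₂) = 1.074×10¹⁰ K⁴.

T_s ≈ 322 K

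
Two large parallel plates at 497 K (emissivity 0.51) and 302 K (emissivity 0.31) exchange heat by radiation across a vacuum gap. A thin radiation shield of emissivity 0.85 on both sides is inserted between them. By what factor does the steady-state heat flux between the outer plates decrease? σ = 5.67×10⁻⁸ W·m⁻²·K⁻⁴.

Without shield: q₀ = σΔ(T⁴)/(1/ε₁+1/ε₂−1) with denominator 4.187.
With shield the two gaps are in series; the resistances add: (1/ε₁+1/ε_s−1)+(1/ε_s+1/ε₂−1) = 2.137+3.402 = 5.540.
Heat-flux ratio q₀/q = 5.540/4.187.

factor ≈ 1.32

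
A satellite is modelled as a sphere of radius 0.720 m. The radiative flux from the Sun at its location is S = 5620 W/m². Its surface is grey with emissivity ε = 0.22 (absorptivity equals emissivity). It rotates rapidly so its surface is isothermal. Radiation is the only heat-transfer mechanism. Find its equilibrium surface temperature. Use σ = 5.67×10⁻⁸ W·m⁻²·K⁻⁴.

At equilibrium, absorbed power = emitted power.
Absorbing cross-section = πr² = 1.629 m²; emitting surface = 4πr² = 6.514 m² (ratio 4).
εS·A_cross = εσ·A_surf·T⁴  ⇒  T⁴ = S/(4σ)   (ε cancels).
T⁴ = 5620/(4·5.67×10⁻⁸) = 2.478×10¹⁰ K⁴.
T = (2.478×10¹⁰)^(1/4).

T ≈ 397 K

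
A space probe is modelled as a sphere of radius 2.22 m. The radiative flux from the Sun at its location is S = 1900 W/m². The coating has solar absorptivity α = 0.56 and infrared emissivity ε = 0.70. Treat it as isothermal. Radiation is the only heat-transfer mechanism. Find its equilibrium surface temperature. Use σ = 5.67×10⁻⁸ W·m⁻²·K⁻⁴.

T ≈ 286 K

At equilibrium, absorbed power = emitted power.
Absorbing cross-section = πr² = 15.48 m²; emitting surface = 4πr² = 61.93 m² (ratio 4).
αS·A_cross = εσ·A_surf·T⁴  ⇒  T⁴ = αS/(ε·4σ).
T⁴ = 0.560·1900/(0.70·4·5.67×10⁻⁸) = 6.702×10⁹ K⁴.
T = (6.702×10⁹)^(1/4).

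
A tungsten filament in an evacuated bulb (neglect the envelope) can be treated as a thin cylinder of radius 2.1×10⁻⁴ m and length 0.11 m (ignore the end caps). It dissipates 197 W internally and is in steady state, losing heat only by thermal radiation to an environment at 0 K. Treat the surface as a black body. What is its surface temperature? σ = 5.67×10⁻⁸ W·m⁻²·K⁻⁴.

T ≈ 2210 K

Steady state: internal power = radiated power, P = εσA T⁴.
Radiating area A = 2πrL = 1.451×10⁻⁴ m².
T⁴ = P/(εσA) = 197/(1.0·5.67×10⁻⁸·1.451×10⁻⁴) = 2.394×10¹³ K⁴.
T = (2.394×10¹³)^(1/4).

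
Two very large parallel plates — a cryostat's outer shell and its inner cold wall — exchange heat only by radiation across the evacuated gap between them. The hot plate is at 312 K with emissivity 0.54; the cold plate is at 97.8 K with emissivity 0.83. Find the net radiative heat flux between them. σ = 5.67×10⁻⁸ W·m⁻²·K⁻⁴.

For two infinite grey parallel plates, q = σ(T₁⁴ − T₂⁴)/(1/ε₁ + 1/ε₂ − 1).
T₁⁴ − T₂⁴ = 9.476×10⁹ − 9.149×10⁷ = 9.384×10⁹ K⁴.
1/ε₁ + 1/ε₂ − 1 = 1.852 + 1.205 − 1 = 2.057.
q = 5.67×10⁻⁸ × 9.384×10⁹ / 2.057.

q ≈ 259 W/m²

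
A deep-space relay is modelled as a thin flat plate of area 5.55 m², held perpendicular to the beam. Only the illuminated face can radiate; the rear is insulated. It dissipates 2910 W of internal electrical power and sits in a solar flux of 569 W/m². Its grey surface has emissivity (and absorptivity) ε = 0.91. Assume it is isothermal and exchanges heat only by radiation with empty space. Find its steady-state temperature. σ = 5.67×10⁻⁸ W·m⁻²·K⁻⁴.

T ≈ 377 K

At steady state, absorbed solar power + internal power = radiated power.
Absorbed: α·S·A_cross = 0.91·569·5.550 = 2874 W (cross-section A).
Total input = 2874 + 2910 = 5784 W.
Radiated: εσ·A_surf·T⁴ with A_surf = A = 5.550 m².
T⁴ = 5784/(0.91·5.67×10⁻⁸·5.550) = 2.020×10¹⁰ K⁴.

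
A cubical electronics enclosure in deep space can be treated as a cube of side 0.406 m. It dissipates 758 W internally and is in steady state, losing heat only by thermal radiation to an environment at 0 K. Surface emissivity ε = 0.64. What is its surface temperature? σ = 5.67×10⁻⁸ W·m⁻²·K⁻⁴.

T ≈ 381 K

Steady state: internal power = radiated power, P = εσA T⁴.
Radiating area A = 6L² = 0.9890 m².
T⁴ = P/(εσA) = 758/(0.64·5.67×10⁻⁸·0.9890) = 2.112×10¹⁰ K⁴.
T = (2.112×10¹⁰)^(1/4).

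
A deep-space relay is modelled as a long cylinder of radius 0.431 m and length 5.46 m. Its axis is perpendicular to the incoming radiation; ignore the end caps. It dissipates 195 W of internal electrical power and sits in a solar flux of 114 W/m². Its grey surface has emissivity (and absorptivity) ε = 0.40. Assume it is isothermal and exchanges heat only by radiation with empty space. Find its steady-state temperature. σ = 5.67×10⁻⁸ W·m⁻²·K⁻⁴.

T ≈ 187 K

At steady state, absorbed solar power + internal power = radiated power.
Absorbed: α·S·A_cross = 0.40·114·4.707 = 214.6 W (cross-section 2rL).
Total input = 214.6 + 195 = 409.6 W.
Radiated: εσ·A_surf·T⁴ with A_surf = 2πrL = 14.79 m².
T⁴ = 409.6/(0.40·5.67×10⁻⁸·14.79) = 1.221×10⁹ K⁴.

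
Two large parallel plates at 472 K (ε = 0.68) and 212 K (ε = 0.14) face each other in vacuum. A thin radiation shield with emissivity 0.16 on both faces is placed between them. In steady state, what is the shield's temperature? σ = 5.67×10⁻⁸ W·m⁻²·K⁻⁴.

In steady state the net flux on the hot side equals that on the cold side.
σ(T₁⁴−T_s⁴)/D₁ = σ(T_s⁴−T₂⁴)/D₂, with D₁ = 1/ε₁+1/ε_s−1 = 6.721, D₂ = 1/ε_s+1/ε₂−1 = 12.39.
Solve for T_s⁴: T_s⁴ = (D₂·T₁⁴ + D₁·T₂⁴)/(D₁+D₂) = 3.289×10¹⁰ K⁴.

T_s ≈ 426 K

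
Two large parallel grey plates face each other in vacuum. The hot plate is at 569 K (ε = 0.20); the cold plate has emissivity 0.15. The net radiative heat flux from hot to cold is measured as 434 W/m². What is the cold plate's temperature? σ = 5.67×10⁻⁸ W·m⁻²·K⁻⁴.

q = σ(T₁⁴ − T₂⁴)/(1/ε₁ + 1/ε₂ − 1); denominator = 10.67.
T₂⁴ = T₁⁴ − q·(1/ε₁+1/ε₂−1)/σ = 1.048×10¹¹ − 434·10.67/5.67×10⁻⁸
    = 2.318×10¹⁰ K⁴.

T₂ ≈ 390 K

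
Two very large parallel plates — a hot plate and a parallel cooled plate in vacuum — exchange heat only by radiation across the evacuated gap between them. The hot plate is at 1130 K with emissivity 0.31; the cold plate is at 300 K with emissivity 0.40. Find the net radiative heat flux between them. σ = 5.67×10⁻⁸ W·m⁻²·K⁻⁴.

q ≈ 19500 W/m²

For two infinite grey parallel plates, q = σ(T₁⁴ − T₂⁴)/(1/ε₁ + 1/ε₂ − 1).
T₁⁴ − T₂⁴ = 1.630×10¹² − 8.100×10⁹ = 1.622×10¹² K⁴.
1/ε₁ + 1/ε₂ − 1 = 3.226 + 2.500 − 1 = 4.726.
q = 5.67×10⁻⁸ × 1.622×10¹² / 4.726.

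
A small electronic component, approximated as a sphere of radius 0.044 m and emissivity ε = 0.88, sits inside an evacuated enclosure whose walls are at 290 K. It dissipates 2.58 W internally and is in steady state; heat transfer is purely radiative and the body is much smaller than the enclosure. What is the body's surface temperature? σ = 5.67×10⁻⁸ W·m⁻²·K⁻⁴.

T ≈ 310 K

For a small grey body in a large enclosure, net radiated power = εσA(T⁴ − T_w⁴).
Steady state: P = εσA(T⁴ − T_w⁴) with A = 4πr² = 0.02433 m².
T⁴ = P/(εσA) + T_w⁴ = 2.58/(0.88·5.67×10⁻⁸·0.02433) + (290)⁴
    = 2.125×10⁹ + 7.073×10⁹ = 9.198×10⁹ K⁴.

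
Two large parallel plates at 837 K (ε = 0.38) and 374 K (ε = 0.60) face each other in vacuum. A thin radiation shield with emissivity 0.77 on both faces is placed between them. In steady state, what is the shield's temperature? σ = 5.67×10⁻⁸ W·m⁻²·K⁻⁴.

T_s ≈ 676 K

In steady state the net flux on the hot side equals that on the cold side.
σ(T₁⁴−T_s⁴)/D₁ = σ(T_s⁴−T₂⁴)/D₂, with D₁ = 1/ε₁+1/ε_s−1 = 2.930, D₂ = 1/ε_s+1/ε₂−1 = 1.965.
Solve for T_s⁴: T_s⁴ = (D₂·T₁⁴ + D₁·T₂⁴)/(D₁+D₂) = 2.087×10¹¹ K⁴.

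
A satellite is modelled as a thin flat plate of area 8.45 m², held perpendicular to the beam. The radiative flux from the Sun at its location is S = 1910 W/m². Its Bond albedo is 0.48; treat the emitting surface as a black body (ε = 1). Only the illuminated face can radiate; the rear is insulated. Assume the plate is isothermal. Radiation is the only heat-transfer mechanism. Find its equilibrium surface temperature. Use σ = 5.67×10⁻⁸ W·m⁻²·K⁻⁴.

At equilibrium, absorbed power = emitted power.
Absorbing cross-section = A = 8.450 m²; emitting surface = A = 8.450 m² (ratio 1).
(1−a)S·A_cross = εσ·A_surf·T⁴  ⇒  T⁴ = (1−a)S/(1σ).
T⁴ = 0.520·1910/(1·5.67×10⁻⁸) = 1.752×10¹⁰ K⁴.
T = (1.752×10¹⁰)^(1/4).

T ≈ 364 K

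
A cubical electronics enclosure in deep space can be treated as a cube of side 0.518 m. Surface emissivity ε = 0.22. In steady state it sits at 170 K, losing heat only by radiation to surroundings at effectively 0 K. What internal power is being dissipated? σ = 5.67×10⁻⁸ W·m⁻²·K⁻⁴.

Steady state: P = εσA T⁴.
A = 6L² = 1.610 m²; T⁴ = (170)⁴ = 8.352×10⁸ K⁴.
P = 0.22 × 5.67×10⁻⁸ × 1.610 × 8.352×10⁸.

P ≈ 16.8 W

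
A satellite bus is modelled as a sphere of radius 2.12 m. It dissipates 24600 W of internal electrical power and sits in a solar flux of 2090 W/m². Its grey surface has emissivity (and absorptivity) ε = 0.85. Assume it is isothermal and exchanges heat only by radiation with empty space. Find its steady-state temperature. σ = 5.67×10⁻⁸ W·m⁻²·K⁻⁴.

At steady state, absorbed solar power + internal power = radiated power.
Absorbed: α·S·A_cross = 0.85·2090·14.12 = 25080 W (cross-section πr²).
Total input = 25080 + 24600 = 49680 W.
Radiated: εσ·A_surf·T⁴ with A_surf = 4πr² = 56.48 m².
T⁴ = 49680/(0.85·5.67×10⁻⁸·56.48) = 1.825×10¹⁰ K⁴.

T ≈ 368 K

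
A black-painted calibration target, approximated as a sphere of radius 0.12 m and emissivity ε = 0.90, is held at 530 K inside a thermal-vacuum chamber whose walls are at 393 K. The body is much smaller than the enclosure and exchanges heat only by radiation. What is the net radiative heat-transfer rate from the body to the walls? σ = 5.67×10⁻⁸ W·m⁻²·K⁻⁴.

For a small grey body in a large enclosure: P_net = εσA(T_body⁴ − T_wall⁴).
A = 4πr² = 0.1810 m²; T_body⁴ − T_wall⁴ = 7.890×10¹⁰ − 2.385×10¹⁰ = 5.505×10¹⁰ K⁴.
|P_net| = 0.90·5.67×10⁻⁸·0.1810·5.505×10¹⁰.

P_net ≈ 508 W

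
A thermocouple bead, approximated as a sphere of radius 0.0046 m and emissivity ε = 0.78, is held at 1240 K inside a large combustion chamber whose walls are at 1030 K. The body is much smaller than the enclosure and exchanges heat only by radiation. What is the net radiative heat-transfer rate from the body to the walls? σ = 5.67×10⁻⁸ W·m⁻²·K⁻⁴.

For a small grey body in a large enclosure: P_net = εσA(T_body⁴ − T_wall⁴).
A = 4πr² = 2.659×10⁻⁴ m²; T_body⁴ − T_wall⁴ = 2.364×10¹² − 1.126×10¹² = 1.239×10¹² K⁴.
|P_net| = 0.78·5.67×10⁻⁸·2.659×10⁻⁴·1.239×10¹².

P_net ≈ 14.6 W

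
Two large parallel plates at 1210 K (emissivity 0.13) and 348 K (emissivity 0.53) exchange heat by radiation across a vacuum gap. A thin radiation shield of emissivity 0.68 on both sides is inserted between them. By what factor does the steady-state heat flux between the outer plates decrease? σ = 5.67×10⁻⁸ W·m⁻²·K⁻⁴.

Without shield: q₀ = σΔ(T⁴)/(1/ε₁+1/ε₂−1) with denominator 8.579.
With shield the two gaps are in series; the resistances add: (1/ε₁+1/ε_s−1)+(1/ε_s+1/ε₂−1) = 8.163+2.357 = 10.52.
Heat-flux ratio q₀/q = 10.52/8.579.

factor ≈ 1.23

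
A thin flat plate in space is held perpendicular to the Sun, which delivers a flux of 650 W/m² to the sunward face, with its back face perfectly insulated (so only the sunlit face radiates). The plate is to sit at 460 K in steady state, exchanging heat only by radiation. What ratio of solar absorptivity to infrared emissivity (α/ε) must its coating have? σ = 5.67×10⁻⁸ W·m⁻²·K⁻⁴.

Balance: αS·A = εσ·1A·T⁴ ⇒ α/ε = σT⁴/S.
α/ε = 5.67×10⁻⁸·(460)⁴/650 = 5.67×10⁻⁸·4.477×10¹⁰/650.

α/ε ≈ 3.91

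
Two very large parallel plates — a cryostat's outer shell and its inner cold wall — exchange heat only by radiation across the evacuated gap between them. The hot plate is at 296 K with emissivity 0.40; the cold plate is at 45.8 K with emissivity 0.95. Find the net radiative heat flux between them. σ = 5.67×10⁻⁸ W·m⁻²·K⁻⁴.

q ≈ 170 W/m²

For two infinite grey parallel plates, q = σ(T₁⁴ − T₂⁴)/(1/ε₁ + 1/ε₂ − 1).
T₁⁴ − T₂⁴ = 7.677×10⁹ − 4.400×10⁶ = 7.672×10⁹ K⁴.
1/ε₁ + 1/ε₂ − 1 = 2.500 + 1.053 − 1 = 2.553.
q = 5.67×10⁻⁸ × 7.672×10⁹ / 2.553.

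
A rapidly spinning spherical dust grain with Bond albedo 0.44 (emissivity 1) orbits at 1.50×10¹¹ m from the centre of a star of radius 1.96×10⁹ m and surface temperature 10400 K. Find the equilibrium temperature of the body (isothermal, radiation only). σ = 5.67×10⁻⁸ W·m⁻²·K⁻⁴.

T ≈ 727 K

The star's surface emits σT_*⁴; at distance d the flux is S = σT_*⁴(R_*/d)².
S = 5.67×10⁻⁸·(10400)⁴·(1.96×10⁹/1.50×10¹¹)² = 1.133×10⁵ W/m².
For an isothermal sphere T⁴ = (1−a)S/(4σ) = 2.796×10¹¹ K⁴.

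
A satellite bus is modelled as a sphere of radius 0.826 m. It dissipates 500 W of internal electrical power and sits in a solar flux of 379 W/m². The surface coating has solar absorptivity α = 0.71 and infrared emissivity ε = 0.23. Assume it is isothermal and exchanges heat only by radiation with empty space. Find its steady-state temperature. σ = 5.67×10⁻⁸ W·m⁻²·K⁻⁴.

At steady state, absorbed solar power + internal power = radiated power.
Absorbed: α·S·A_cross = 0.71·379·2.143 = 576.8 W (cross-section πr²).
Total input = 576.8 + 500 = 1077 W.
Radiated: εσ·A_surf·T⁴ with A_surf = 4πr² = 8.574 m².
T⁴ = 1077/(0.23·5.67×10⁻⁸·8.574) = 9.630×10⁹ K⁴.

T ≈ 313 K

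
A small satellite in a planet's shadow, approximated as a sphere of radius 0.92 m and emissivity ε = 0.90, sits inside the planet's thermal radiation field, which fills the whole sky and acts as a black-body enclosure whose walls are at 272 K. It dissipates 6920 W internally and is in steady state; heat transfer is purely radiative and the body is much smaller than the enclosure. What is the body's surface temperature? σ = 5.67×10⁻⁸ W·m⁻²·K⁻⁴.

T ≈ 367 K

For a small grey body in a large enclosure, net radiated power = εσA(T⁴ − T_w⁴).
Steady state: P = εσA(T⁴ − T_w⁴) with A = 4πr² = 10.64 m².
T⁴ = P/(εσA) + T_w⁴ = 6920/(0.90·5.67×10⁻⁸·10.64) + (272)⁴
    = 1.275×10¹⁰ + 5.474×10⁹ = 1.822×10¹⁰ K⁴.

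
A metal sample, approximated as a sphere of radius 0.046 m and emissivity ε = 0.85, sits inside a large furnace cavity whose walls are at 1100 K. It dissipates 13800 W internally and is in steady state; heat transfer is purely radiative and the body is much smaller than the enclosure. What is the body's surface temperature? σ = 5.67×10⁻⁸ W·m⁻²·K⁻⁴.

For a small grey body in a large enclosure, net radiated power = εσA(T⁴ − T_w⁴).
Steady state: P = εσA(T⁴ − T_w⁴) with A = 4πr² = 0.02659 m².
T⁴ = P/(εσA) + T_w⁴ = 13800/(0.85·5.67×10⁻⁸·0.02659) + (1100)⁴
    = 1.077×10¹³ + 1.464×10¹² = 1.223×10¹³ K⁴.

T ≈ 1870 K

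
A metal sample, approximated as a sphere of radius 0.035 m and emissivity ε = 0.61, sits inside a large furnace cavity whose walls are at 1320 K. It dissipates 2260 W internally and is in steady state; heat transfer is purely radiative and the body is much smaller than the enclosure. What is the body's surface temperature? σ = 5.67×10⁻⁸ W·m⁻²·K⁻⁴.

For a small grey body in a large enclosure, net radiated power = εσA(T⁴ − T_w⁴).
Steady state: P = εσA(T⁴ − T_w⁴) with A = 4πr² = 0.01539 m².
T⁴ = P/(εσA) + T_w⁴ = 2260/(0.61·5.67×10⁻⁸·0.01539) + (1320)⁴
    = 4.245×10¹² + 3.036×10¹² = 7.281×10¹² K⁴.

T ≈ 1640 K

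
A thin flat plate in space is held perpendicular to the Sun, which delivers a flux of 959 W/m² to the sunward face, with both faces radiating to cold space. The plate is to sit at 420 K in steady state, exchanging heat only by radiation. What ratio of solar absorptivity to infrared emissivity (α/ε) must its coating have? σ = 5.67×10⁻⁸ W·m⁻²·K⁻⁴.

α/ε ≈ 3.68

Balance: αS·A = εσ·2A·T⁴ ⇒ α/ε = 2σT⁴/S.
α/ε = 2·5.67×10⁻⁸·(420)⁴/959 = 2·5.67×10⁻⁸·3.112×10¹⁰/959.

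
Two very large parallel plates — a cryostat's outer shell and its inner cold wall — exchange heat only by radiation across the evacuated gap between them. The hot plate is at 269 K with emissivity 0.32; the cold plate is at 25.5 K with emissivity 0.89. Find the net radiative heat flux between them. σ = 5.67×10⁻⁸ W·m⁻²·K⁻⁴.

For two infinite grey parallel plates, q = σ(T₁⁴ − T₂⁴)/(1/ε₁ + 1/ε₂ − 1).
T₁⁴ − T₂⁴ = 5.236×10⁹ − 4.228×10⁵ = 5.236×10⁹ K⁴.
1/ε₁ + 1/ε₂ − 1 = 3.125 + 1.124 − 1 = 3.249.
q = 5.67×10⁻⁸ × 5.236×10⁹ / 3.249.

q ≈ 91.4 W/m²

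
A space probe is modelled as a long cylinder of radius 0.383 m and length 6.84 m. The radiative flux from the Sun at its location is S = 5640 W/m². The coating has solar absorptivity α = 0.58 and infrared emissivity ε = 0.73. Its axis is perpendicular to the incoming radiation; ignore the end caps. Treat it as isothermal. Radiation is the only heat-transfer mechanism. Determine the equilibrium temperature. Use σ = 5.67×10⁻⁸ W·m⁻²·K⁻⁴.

T ≈ 398 K

At equilibrium, absorbed power = emitted power.
Absorbing cross-section = 2rL = 5.239 m²; emitting surface = 2πrL = 16.46 m² (ratio π).
αS·A_cross = εσ·A_surf·T⁴  ⇒  T⁴ = αS/(ε·πσ).
T⁴ = 0.580·5640/(0.73·π·5.67×10⁻⁸) = 2.516×10¹⁰ K⁴.
T = (2.516×10¹⁰)^(1/4).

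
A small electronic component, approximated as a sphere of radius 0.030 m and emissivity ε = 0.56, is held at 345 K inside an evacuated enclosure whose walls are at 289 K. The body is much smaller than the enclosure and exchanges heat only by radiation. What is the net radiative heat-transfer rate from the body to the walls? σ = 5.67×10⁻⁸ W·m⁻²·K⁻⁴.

For a small grey body in a large enclosure: P_net = εσA(T_body⁴ − T_wall⁴).
A = 4πr² = 0.01131 m²; T_body⁴ − T_wall⁴ = 1.417×10¹⁰ − 6.976×10⁹ = 7.191×10⁹ K⁴.
|P_net| = 0.56·5.67×10⁻⁸·0.01131·7.191×10⁹.

P_net ≈ 2.58 W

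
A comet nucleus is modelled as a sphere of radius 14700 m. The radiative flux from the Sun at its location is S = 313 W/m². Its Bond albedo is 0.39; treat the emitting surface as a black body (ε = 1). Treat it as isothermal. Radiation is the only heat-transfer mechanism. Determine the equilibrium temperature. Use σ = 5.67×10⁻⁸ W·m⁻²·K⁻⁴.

T ≈ 170 K

At equilibrium, absorbed power = emitted power.
Absorbing cross-section = πr² = 6.789×10⁸ m²; emitting surface = 4πr² = 2.715×10⁹ m² (ratio 4).
(1−a)S·A_cross = εσ·A_surf·T⁴  ⇒  T⁴ = (1−a)S/(4σ).
T⁴ = 0.610·313/(4·5.67×10⁻⁸) = 8.418×10⁸ K⁴.
T = (8.418×10⁸)^(1/4).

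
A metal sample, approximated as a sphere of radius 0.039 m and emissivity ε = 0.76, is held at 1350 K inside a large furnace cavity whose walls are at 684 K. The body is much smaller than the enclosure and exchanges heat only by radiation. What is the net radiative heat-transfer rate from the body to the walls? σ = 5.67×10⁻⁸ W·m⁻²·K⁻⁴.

P_net ≈ 2560 W

For a small grey body in a large enclosure: P_net = εσA(T_body⁴ − T_wall⁴).
A = 4πr² = 0.01911 m²; T_body⁴ − T_wall⁴ = 3.322×10¹² − 2.189×10¹¹ = 3.103×10¹² K⁴.
|P_net| = 0.76·5.67×10⁻⁸·0.01911·3.103×10¹².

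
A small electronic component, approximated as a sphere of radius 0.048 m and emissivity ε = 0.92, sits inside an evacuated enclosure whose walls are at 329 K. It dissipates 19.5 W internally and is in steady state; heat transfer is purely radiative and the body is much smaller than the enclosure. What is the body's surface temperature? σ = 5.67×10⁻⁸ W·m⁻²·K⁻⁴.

T ≈ 396 K

For a small grey body in a large enclosure, net radiated power = εσA(T⁴ − T_w⁴).
Steady state: P = εσA(T⁴ − T_w⁴) with A = 4πr² = 0.02895 m².
T⁴ = P/(εσA) + T_w⁴ = 19.5/(0.92·5.67×10⁻⁸·0.02895) + (329)⁴
    = 1.291×10¹⁰ + 1.172×10¹⁰ = 2.463×10¹⁰ K⁴.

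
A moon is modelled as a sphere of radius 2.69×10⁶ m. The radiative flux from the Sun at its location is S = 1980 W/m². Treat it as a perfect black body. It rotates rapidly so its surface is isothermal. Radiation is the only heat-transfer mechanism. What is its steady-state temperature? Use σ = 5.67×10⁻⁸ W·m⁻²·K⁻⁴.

At equilibrium, absorbed power = emitted power.
Absorbing cross-section = πr² = 2.273×10¹³ m²; emitting surface = 4πr² = 9.093×10¹³ m² (ratio 4).
S·A_cross = εσ·A_surf·T⁴  ⇒  T⁴ = S/(4σ).
T⁴ = 1.00·1980/(4·5.67×10⁻⁸) = 8.730×10⁹ K⁴.
T = (8.730×10⁹)^(1/4).

T ≈ 306 K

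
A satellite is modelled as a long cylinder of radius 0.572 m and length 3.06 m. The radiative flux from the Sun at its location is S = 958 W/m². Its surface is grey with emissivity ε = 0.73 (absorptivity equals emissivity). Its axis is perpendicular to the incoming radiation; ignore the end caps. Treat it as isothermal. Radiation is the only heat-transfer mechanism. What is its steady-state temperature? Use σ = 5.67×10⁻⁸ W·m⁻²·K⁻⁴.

At equilibrium, absorbed power = emitted power.
Absorbing cross-section = 2rL = 3.501 m²; emitting surface = 2πrL = 11.00 m² (ratio π).
εS·A_cross = εσ·A_surf·T⁴  ⇒  T⁴ = S/(πσ)   (ε cancels).
T⁴ = 958/(π·5.67×10⁻⁸) = 5.378×10⁹ K⁴.
T = (5.378×10⁹)^(1/4).

T ≈ 271 K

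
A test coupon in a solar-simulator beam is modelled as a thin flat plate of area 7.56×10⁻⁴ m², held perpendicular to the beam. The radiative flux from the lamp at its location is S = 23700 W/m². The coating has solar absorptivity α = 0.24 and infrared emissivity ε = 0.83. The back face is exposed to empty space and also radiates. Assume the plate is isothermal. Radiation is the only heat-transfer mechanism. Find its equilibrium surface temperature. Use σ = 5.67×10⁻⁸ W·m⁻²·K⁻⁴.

At equilibrium, absorbed power = emitted power.
Absorbing cross-section = A = 7.560×10⁻⁴ m²; emitting surface = 2A = 0.001512 m² (ratio 2).
αS·A_cross = εσ·A_surf·T⁴  ⇒  T⁴ = αS/(ε·2σ).
T⁴ = 0.240·23700/(0.83·2·5.67×10⁻⁸) = 6.043×10¹⁰ K⁴.
T = (6.043×10¹⁰)^(1/4).

T ≈ 496 K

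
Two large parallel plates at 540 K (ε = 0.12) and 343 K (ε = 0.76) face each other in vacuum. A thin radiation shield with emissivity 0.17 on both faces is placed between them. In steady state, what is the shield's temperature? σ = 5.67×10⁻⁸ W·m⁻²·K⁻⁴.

In steady state the net flux on the hot side equals that on the cold side.
σ(T₁⁴−T_s⁴)/D₁ = σ(T_s⁴−T₂⁴)/D₂, with D₁ = 1/ε₁+1/ε_s−1 = 13.22, D₂ = 1/ε_s+1/ε₂−1 = 6.198.
Solve for T_s⁴: T_s⁴ = (D₂·T₁⁴ + D₁·T₂⁴)/(D₁+D₂) = 3.657×10¹⁰ K⁴.

T_s ≈ 437 K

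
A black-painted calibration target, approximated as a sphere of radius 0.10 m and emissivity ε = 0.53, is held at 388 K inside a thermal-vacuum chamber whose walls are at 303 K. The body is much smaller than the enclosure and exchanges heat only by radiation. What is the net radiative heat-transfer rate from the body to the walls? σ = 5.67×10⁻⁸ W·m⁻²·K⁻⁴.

For a small grey body in a large enclosure: P_net = εσA(T_body⁴ − T_wall⁴).
A = 4πr² = 0.1257 m²; T_body⁴ − T_wall⁴ = 2.266×10¹⁰ − 8.429×10⁹ = 1.423×10¹⁰ K⁴.
|P_net| = 0.53·5.67×10⁻⁸·0.1257·1.423×10¹⁰.

P_net ≈ 53.8 W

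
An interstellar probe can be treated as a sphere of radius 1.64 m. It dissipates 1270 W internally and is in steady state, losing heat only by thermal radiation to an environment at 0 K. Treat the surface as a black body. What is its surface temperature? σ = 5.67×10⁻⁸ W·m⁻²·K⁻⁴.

Steady state: internal power = radiated power, P = εσA T⁴.
Radiating area A = 4πr² = 33.80 m².
T⁴ = P/(εσA) = 1270/(1.0·5.67×10⁻⁸·33.80) = 6.627×10⁸ K⁴.
T = (6.627×10⁸)^(1/4).

T ≈ 160 K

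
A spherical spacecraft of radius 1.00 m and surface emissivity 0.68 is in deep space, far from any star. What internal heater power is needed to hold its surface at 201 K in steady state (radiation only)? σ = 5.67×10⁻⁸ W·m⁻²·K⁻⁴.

P ≈ 791 W

P = εσ·4πr²·T⁴.
4πr² = 12.57 m²; T⁴ = 1.632×10⁹ K⁴.
P = 0.68·5.67×10⁻⁸·12.57·1.632×10⁹.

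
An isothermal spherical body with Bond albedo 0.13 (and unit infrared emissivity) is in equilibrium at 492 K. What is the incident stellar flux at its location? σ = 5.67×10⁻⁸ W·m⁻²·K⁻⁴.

(1−a)S·πr² = σ·4πr²·T⁴ ⇒ S = 4σT⁴/(1−a).
S = 4·5.67×10⁻⁸·5.859×10¹⁰/0.870.

S ≈ 15300 W/m²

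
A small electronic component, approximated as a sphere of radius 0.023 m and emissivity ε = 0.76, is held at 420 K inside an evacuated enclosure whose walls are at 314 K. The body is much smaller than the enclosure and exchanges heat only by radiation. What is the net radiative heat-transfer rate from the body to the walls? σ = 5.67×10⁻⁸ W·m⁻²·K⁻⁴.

For a small grey body in a large enclosure: P_net = εσA(T_body⁴ − T_wall⁴).
A = 4πr² = 0.006648 m²; T_body⁴ − T_wall⁴ = 3.112×10¹⁰ − 9.721×10⁹ = 2.140×10¹⁰ K⁴.
|P_net| = 0.76·5.67×10⁻⁸·0.006648·2.140×10¹⁰.

P_net ≈ 6.13 W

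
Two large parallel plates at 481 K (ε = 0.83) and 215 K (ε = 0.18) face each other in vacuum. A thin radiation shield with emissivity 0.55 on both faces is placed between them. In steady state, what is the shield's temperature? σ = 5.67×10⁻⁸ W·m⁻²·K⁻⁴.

In steady state the net flux on the hot side equals that on the cold side.
σ(T₁⁴−T_s⁴)/D₁ = σ(T_s⁴−T₂⁴)/D₂, with D₁ = 1/ε₁+1/ε_s−1 = 2.023, D₂ = 1/ε_s+1/ε₂−1 = 6.374.
Solve for T_s⁴: T_s⁴ = (D₂·T₁⁴ + D₁·T₂⁴)/(D₁+D₂) = 4.115×10¹⁰ K⁴.

T_s ≈ 450 K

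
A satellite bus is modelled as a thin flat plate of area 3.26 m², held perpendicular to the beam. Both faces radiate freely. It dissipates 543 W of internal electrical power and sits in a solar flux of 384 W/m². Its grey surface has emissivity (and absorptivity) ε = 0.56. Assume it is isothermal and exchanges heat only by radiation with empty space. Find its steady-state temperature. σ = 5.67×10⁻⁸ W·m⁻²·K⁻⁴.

At steady state, absorbed solar power + internal power = radiated power.
Absorbed: α·S·A_cross = 0.56·384·3.260 = 701.0 W (cross-section A).
Total input = 701.0 + 543 = 1244 W.
Radiated: εσ·A_surf·T⁴ with A_surf = 2A = 6.520 m².
T⁴ = 1244/(0.56·5.67×10⁻⁸·6.520) = 6.009×10⁹ K⁴.

T ≈ 278 K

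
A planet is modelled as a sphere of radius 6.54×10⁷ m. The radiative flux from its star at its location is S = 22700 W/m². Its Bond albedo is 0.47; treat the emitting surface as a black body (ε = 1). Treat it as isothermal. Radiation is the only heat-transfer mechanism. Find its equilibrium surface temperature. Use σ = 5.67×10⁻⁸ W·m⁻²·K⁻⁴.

At equilibrium, absorbed power = emitted power.
Absorbing cross-section = πr² = 1.344×10¹⁶ m²; emitting surface = 4πr² = 5.375×10¹⁶ m² (ratio 4).
(1−a)S·A_cross = εσ·A_surf·T⁴  ⇒  T⁴ = (1−a)S/(4σ).
T⁴ = 0.530·22700/(4·5.67×10⁻⁸) = 5.305×10¹⁰ K⁴.
T = (5.305×10¹⁰)^(1/4).

T ≈ 480 K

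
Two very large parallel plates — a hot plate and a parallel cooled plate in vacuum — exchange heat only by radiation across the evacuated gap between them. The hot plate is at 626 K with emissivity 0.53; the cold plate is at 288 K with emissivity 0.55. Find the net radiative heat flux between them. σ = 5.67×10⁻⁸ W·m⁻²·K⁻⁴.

q ≈ 3070 W/m²

For two infinite grey parallel plates, q = σ(T₁⁴ − T₂⁴)/(1/ε₁ + 1/ε₂ − 1).
T₁⁴ − T₂⁴ = 1.536×10¹¹ − 6.880×10⁹ = 1.467×10¹¹ K⁴.
1/ε₁ + 1/ε₂ − 1 = 1.887 + 1.818 − 1 = 2.705.
q = 5.67×10⁻⁸ × 1.467×10¹¹ / 2.705.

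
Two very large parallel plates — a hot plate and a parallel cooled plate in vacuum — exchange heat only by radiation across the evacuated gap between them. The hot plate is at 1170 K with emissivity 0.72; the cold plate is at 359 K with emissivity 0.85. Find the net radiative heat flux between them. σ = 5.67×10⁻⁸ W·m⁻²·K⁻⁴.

For two infinite grey parallel plates, q = σ(T₁⁴ − T₂⁴)/(1/ε₁ + 1/ε₂ − 1).
T₁⁴ − T₂⁴ = 1.874×10¹² − 1.661×10¹⁰ = 1.857×10¹² K⁴.
1/ε₁ + 1/ε₂ − 1 = 1.389 + 1.176 − 1 = 1.565.
q = 5.67×10⁻⁸ × 1.857×10¹² / 1.565.

q ≈ 67300 W/m²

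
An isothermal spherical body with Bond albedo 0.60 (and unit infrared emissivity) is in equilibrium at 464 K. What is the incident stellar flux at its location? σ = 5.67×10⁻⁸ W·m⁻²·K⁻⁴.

(1−a)S·πr² = σ·4πr²·T⁴ ⇒ S = 4σT⁴/(1−a).
S = 4·5.67×10⁻⁸·4.635×10¹⁰/0.400.

S ≈ 26300 W/m²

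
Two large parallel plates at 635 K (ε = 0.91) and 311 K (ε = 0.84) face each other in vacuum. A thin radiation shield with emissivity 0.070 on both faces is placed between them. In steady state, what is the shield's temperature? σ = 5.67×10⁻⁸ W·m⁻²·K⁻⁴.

In steady state the net flux on the hot side equals that on the cold side.
σ(T₁⁴−T_s⁴)/D₁ = σ(T_s⁴−T₂⁴)/D₂, with D₁ = 1/ε₁+1/ε_s−1 = 14.38, D₂ = 1/ε_s+1/ε₂−1 = 14.48.
Solve for T_s⁴: T_s⁴ = (D₂·T₁⁴ + D₁·T₂⁴)/(D₁+D₂) = 8.622×10¹⁰ K⁴.

T_s ≈ 542 K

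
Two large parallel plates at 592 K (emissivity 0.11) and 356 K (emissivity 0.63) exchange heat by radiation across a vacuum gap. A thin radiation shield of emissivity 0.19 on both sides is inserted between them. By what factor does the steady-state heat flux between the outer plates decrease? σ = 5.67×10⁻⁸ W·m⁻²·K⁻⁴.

factor ≈ 1.98

Without shield: q₀ = σΔ(T⁴)/(1/ε₁+1/ε₂−1) with denominator 9.678.
With shield the two gaps are in series; the resistances add: (1/ε₁+1/ε_s−1)+(1/ε_s+1/ε₂−1) = 13.35+5.850 = 19.20.
Heat-flux ratio q₀/q = 19.20/9.678.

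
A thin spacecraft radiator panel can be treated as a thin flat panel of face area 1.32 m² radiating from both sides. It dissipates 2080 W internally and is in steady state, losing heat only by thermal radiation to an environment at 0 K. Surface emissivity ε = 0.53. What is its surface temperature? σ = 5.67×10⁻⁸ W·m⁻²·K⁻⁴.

Steady state: internal power = radiated power, P = εσA T⁴.
Radiating area A = 2·1.32 = 2.640 m².
T⁴ = P/(εσA) = 2080/(0.53·5.67×10⁻⁸·2.640) = 2.622×10¹⁰ K⁴.
T = (2.622×10¹⁰)^(1/4).

T ≈ 402 K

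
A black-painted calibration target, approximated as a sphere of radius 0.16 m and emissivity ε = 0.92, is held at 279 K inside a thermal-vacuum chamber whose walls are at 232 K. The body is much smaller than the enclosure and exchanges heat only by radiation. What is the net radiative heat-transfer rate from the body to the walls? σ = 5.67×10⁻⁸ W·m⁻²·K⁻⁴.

P_net ≈ 53.1 W

For a small grey body in a large enclosure: P_net = εσA(T_body⁴ − T_wall⁴).
A = 4πr² = 0.3217 m²; T_body⁴ − T_wall⁴ = 6.059×10⁹ − 2.897×10⁹ = 3.162×10⁹ K⁴.
|P_net| = 0.92·5.67×10⁻⁸·0.3217·3.162×10⁹.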